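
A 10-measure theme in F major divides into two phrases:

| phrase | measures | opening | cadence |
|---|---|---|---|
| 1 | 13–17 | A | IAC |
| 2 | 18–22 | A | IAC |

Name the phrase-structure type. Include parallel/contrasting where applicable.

Both phrases have the same opening (A) and the same cadence (imperfect authentic cadence): the second is a restatement, not a consequent, so this is a repeated phrase rather than a period.

repeated phrase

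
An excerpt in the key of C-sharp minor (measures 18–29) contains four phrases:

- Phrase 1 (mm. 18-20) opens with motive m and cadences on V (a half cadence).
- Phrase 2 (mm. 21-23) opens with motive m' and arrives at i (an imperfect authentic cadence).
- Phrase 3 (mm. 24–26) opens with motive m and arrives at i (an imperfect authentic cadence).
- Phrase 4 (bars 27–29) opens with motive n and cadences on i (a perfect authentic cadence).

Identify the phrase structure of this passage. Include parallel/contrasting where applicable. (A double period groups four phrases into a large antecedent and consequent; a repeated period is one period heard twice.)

parallel double period

Four phrases in two halves: the first half (measures 18-23) ends with an imperfect authentic cadence, the second (mm. 24-29) with a perfect authentic cadence — a large antecedent–consequent pair, i.e. a double period.
Phrase 3 begins with the same material as phrase 1, making it parallel.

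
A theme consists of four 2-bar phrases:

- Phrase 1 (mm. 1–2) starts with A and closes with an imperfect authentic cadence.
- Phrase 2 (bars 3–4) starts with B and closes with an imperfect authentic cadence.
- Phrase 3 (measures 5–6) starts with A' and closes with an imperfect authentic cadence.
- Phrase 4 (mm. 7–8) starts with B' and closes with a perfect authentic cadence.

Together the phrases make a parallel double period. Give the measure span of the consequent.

In a double period the first pair of phrases (ending imperfect authentic cadence) is the large antecedent and the second pair (ending perfect authentic cadence) is the large consequent; the consequent is measures 5–8.

measures 5–8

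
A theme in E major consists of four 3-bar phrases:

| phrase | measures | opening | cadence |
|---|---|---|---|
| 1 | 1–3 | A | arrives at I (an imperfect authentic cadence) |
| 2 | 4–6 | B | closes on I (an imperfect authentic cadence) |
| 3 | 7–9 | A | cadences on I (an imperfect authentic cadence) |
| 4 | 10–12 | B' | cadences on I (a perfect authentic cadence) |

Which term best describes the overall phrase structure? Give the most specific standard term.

Four phrases in two halves: the first half (measures 1–6) ends with an imperfect authentic cadence, the second (measures 7-12) with a perfect authentic cadence — a large antecedent–consequent pair, i.e. a double period.
Phrase 3 begins with the same material as phrase 1, making it parallel.

parallel double period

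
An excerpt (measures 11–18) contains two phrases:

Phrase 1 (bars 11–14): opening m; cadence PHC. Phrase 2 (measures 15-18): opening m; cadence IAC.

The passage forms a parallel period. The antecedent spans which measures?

The antecedent is the phrase ending with the weaker cadence (Phrygian half cadence, phrase 1) and the consequent the one ending more conclusively (imperfect authentic cadence, phrase 2); the antecedent is measures 11-14.

measures 11–14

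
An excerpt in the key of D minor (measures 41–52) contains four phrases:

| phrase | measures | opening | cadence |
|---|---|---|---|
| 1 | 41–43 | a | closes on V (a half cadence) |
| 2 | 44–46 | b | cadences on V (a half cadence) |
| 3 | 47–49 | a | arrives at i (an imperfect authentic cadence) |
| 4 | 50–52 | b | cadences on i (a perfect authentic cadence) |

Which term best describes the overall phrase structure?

parallel double period

Four phrases in two halves: the first half (measures 41–46) ends with a half cadence, the second (measures 47–52) with a perfect authentic cadence — a large antecedent–consequent pair, i.e. a double period.
Phrase 3 begins with the same material as phrase 1, making it parallel.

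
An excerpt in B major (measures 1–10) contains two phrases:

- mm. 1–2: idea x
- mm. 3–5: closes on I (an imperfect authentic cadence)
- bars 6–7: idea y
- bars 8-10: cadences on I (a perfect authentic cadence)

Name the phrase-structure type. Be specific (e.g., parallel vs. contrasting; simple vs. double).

Phrase 1 ends with an imperfect authentic cadence (weaker) and phrase 2 with a perfect authentic cadence (stronger): antecedent + consequent = a period.
The two phrases open with different material (x / y), so the period is contrasting.

contrasting period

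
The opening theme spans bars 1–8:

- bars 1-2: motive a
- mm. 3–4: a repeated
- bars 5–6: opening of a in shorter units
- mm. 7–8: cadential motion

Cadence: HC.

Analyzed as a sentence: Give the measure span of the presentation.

The presentation of a sentence is the basic idea (bars 1–2) plus its repetition (mm. 3–4); the presentation is therefore mm. 1–4.

measures 1–4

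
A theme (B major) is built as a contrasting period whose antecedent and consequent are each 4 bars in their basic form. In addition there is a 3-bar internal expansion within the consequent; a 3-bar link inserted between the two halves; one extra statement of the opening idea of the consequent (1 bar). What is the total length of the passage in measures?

Basic contrasting period: 4 + 4 = 8 bars.
8 (basic form) + 3 (internal expansion) + 3 (link) + 1 (extra statement) = 15.

15 measures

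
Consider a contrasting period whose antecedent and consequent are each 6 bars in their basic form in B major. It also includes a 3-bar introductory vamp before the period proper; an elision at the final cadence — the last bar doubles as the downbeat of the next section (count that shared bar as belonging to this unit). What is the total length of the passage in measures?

15 measures

Basic contrasting period: 6 + 6 = 12 bars.
12 (basic form) + 3 (introduction) = 15.
The elision shares a bar with the next section but does not change this unit's count.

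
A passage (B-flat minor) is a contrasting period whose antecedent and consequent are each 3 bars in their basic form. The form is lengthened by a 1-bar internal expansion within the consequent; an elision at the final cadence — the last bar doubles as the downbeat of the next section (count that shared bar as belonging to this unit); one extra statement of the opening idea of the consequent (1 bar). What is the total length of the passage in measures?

Basic contrasting period: 3 + 3 = 6 bars.
6 (basic form) + 1 (internal expansion) + 1 (extra statement) = 8.
The elision shares a bar with the next section but does not change this unit's count.

8 measures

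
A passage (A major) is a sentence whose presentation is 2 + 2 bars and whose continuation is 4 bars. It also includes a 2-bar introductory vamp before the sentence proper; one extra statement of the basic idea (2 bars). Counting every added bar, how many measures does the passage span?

Basic sentence: 2 + 2 + 4 = 8 bars.
8 (basic form) + 2 (introduction) + 2 (extra statement) = 12.

12 measures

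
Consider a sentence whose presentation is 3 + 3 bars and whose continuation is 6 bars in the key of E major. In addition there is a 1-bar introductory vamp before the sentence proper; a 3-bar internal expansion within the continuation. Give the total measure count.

16 measures

Basic sentence: 3 + 3 + 6 = 12 bars.
12 (basic form) + 1 (introduction) + 3 (internal expansion) = 16.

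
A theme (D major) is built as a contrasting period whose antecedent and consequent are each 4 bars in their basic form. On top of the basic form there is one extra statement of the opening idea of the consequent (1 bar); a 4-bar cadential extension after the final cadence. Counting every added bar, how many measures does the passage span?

13 measures

Basic contrasting period: 4 + 4 = 8 bars.
8 (basic form) + 1 (extra statement) + 4 (cadential extension) = 13.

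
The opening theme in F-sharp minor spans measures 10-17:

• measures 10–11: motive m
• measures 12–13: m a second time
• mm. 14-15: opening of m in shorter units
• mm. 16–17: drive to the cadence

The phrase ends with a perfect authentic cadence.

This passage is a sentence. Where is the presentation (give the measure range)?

measures 10–13

The presentation of a sentence is the basic idea (bars 10-11) plus its repetition (measures 12–13); the presentation is therefore mm. 10–13.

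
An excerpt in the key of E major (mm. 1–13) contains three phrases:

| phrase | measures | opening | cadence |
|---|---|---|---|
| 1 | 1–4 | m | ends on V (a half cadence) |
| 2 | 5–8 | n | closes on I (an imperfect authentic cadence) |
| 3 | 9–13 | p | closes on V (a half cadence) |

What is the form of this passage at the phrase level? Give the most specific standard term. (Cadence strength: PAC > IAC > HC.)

The final phrase closes with a half cadence, which is not stronger than the preceding imperfect authentic cadence; the 3 phrases lack an overall antecedent–consequent design and so form a phrase group.

phrase group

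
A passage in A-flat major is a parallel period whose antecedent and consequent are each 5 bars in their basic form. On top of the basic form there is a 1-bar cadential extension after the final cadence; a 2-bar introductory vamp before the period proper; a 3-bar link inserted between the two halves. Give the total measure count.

16 measures

Basic parallel period: 5 + 5 = 10 bars.
10 (basic form) + 1 (cadential extension) + 2 (introduction) + 3 (link) = 16.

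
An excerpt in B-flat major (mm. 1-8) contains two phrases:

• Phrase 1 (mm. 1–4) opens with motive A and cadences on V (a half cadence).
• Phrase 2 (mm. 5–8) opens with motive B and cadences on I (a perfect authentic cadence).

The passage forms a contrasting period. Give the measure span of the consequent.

The antecedent is the phrase ending with the weaker cadence (half cadence, phrase 1) and the consequent the one ending more conclusively (perfect authentic cadence, phrase 2); the consequent is measures 5–8.

measures 5–8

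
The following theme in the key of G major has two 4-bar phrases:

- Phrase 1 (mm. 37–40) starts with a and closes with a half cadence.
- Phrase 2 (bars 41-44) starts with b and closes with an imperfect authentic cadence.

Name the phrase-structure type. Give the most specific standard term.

Phrase 1 ends with a half cadence (weaker) and phrase 2 with an imperfect authentic cadence (stronger): antecedent + consequent = a period.
The two phrases open with different material (a / b), so the period is contrasting.

contrasting period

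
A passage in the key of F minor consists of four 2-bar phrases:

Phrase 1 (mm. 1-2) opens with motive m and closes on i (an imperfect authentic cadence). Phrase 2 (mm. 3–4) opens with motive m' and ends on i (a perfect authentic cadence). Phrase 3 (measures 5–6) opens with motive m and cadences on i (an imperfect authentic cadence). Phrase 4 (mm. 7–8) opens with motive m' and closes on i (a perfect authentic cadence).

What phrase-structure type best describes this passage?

repeated period

The cadence pattern IAC–PAC–IAC–PAC is weak–strong twice, and phrases 3–4 restate phrases 1–2: a period heard twice, not a double period (which would end weakly at phrase 2).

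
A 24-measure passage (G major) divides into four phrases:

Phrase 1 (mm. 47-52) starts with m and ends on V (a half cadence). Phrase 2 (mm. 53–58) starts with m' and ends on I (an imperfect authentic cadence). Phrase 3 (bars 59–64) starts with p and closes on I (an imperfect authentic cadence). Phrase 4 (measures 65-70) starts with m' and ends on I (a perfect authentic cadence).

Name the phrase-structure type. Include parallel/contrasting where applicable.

contrasting double period

Four phrases in two halves: the first half (mm. 47-58) ends with an imperfect authentic cadence, the second (mm. 59–70) with a perfect authentic cadence — a large antecedent–consequent pair, i.e. a double period.
Phrase 3 begins with different material from phrase 1, making it contrasting.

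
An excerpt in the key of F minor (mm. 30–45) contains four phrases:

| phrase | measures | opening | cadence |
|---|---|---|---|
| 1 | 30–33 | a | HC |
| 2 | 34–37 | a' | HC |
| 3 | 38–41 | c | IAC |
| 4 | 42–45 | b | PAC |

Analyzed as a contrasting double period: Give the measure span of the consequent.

In a double period the four phrases pair into a large antecedent (phrases 1–2, ending half cadence) and a large consequent (phrases 3–4, ending perfect authentic cadence). The consequent spans measures 38–45.

measures 38–45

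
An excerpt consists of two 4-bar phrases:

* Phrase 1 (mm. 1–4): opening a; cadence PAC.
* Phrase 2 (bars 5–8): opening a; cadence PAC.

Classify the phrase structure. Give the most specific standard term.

Both phrases have the same opening (a) and the same cadence (perfect authentic cadence): the second is a restatement, not a consequent, so this is a repeated phrase rather than a period.

repeated phrase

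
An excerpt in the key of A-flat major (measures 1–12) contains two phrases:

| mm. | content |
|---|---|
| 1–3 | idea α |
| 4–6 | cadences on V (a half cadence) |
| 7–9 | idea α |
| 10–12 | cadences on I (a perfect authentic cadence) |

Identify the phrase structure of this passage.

Phrase 1 ends with a half cadence (weaker) and phrase 2 with a perfect authentic cadence (stronger): antecedent + consequent = a period.
The two phrases open with the same material (α / α), so the period is parallel.

parallel period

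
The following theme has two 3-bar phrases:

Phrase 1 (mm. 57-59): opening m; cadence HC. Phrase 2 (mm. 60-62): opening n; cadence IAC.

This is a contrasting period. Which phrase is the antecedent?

The phrase ending with the weaker cadence (half cadence) is the antecedent; the one ending more conclusively (imperfect authentic cadence) is the consequent. The antecedent is phrase 1.

phrase 1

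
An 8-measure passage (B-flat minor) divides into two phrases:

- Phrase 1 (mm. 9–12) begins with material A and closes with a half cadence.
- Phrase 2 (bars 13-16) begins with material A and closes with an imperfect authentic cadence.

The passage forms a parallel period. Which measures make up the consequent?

measures 13–16

The phrase ending with the weaker cadence (half cadence) is the antecedent; the one ending more conclusively (imperfect authentic cadence) is the consequent. The consequent is measures 13–16.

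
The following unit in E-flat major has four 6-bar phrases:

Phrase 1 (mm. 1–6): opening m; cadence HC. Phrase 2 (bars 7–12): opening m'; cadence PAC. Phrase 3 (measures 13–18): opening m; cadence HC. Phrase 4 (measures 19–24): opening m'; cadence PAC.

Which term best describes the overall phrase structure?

The cadence pattern HC–PAC–HC–PAC is weak–strong twice, and phrases 3–4 restate phrases 1–2: a period heard twice, not a double period (which would end weakly at phrase 2).

repeated period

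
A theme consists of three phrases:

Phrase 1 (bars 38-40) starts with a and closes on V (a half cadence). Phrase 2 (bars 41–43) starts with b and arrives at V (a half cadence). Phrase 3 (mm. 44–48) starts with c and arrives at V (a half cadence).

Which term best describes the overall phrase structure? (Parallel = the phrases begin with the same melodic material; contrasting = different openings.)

phrase group

The final phrase closes with a half cadence, which is not stronger than the preceding half cadence; the 3 phrases lack an overall antecedent–consequent design and so form a phrase group.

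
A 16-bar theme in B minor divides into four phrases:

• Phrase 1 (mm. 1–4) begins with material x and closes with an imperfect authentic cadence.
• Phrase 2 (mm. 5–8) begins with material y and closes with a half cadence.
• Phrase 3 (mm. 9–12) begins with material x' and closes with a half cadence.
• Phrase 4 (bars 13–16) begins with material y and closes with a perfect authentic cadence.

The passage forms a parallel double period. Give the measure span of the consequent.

measures 9–16

In a double period the first pair of phrases (ending half cadence) is the large antecedent and the second pair (ending perfect authentic cadence) is the large consequent; the consequent is measures 9–16.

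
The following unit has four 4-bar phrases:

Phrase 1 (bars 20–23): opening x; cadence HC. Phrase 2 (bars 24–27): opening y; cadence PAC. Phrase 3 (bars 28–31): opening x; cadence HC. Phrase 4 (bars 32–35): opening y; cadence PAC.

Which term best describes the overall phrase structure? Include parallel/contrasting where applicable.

repeated period

The cadence pattern HC–PAC–HC–PAC is weak–strong twice, and phrases 3–4 restate phrases 1–2: a period heard twice, not a double period (which would end weakly at phrase 2).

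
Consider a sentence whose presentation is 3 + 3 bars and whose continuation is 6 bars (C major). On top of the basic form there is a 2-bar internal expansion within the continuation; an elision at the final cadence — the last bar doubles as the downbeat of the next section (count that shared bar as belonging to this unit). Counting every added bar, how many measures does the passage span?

14 measures

Basic sentence: 3 + 3 + 6 = 12 bars.
12 (basic form) + 2 (internal expansion) = 14.
The elision shares a bar with the next section but does not change this unit's count.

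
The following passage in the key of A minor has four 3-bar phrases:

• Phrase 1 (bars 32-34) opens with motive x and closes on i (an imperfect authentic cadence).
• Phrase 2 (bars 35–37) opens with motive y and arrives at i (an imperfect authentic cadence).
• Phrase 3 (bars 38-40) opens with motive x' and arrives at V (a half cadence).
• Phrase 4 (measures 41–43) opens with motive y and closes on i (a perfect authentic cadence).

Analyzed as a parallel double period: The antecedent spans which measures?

measures 32–37

In a double period the four phrases pair into a large antecedent (phrases 1–2, ending imperfect authentic cadence) and a large consequent (phrases 3–4, ending perfect authentic cadence). The antecedent spans bars 32–37.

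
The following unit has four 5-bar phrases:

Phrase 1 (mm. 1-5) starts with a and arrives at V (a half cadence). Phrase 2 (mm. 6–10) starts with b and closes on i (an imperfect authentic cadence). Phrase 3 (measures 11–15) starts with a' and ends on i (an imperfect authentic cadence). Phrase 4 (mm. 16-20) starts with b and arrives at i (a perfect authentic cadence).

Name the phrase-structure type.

Four phrases in two halves: the first half (mm. 1–10) ends with an imperfect authentic cadence, the second (mm. 11–20) with a perfect authentic cadence — a large antecedent–consequent pair, i.e. a double period.
Phrase 3 begins with the same material as phrase 1, making it parallel.

parallel double period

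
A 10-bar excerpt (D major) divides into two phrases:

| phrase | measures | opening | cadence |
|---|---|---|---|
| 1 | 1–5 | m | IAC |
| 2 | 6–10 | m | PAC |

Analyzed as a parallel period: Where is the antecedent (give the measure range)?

measures 1–5

The antecedent is the phrase ending with the weaker cadence (imperfect authentic cadence, phrase 1) and the consequent the one ending more conclusively (perfect authentic cadence, phrase 2); the antecedent is bars 1–5.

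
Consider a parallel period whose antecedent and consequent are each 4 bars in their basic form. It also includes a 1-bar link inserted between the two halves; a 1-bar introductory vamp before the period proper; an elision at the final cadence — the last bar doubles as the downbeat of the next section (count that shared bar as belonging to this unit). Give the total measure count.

10 measures

Basic parallel period: 4 + 4 = 8 bars.
8 (basic form) + 1 (link) + 1 (introduction) = 10.
The elision shares a bar with the next section but does not change this unit's count.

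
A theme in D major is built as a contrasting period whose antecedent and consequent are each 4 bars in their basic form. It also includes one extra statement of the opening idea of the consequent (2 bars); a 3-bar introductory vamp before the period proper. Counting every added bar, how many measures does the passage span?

Basic contrasting period: 4 + 4 = 8 bars.
8 (basic form) + 2 (extra statement) + 3 (introduction) = 13.

13 measures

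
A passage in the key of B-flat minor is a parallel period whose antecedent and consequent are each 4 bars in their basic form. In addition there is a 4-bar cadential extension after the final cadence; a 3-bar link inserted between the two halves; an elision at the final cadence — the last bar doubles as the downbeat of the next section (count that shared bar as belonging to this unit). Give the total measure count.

Basic parallel period: 4 + 4 = 8 bars.
8 (basic form) + 4 (cadential extension) + 3 (link) = 15.
The elision shares a bar with the next section but does not change this unit's count.

15 measures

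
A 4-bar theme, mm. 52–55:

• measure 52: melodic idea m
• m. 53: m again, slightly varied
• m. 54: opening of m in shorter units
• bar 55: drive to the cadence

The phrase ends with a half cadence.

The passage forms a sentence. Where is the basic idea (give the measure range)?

measures 52–52

The presentation of a sentence is the basic idea (m. 52) plus its repetition (measure 53); the basic idea is therefore bar 52.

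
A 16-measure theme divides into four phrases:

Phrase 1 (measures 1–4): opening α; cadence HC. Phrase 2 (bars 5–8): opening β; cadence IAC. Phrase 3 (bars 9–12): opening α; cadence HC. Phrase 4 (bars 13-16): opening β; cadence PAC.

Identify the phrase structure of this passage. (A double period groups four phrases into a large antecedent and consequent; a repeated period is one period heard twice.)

Four phrases in two halves: the first half (measures 1–8) ends with an imperfect authentic cadence, the second (mm. 9–16) with a perfect authentic cadence — a large antecedent–consequent pair, i.e. a double period.
Phrase 3 begins with the same material as phrase 1, making it parallel.

parallel double period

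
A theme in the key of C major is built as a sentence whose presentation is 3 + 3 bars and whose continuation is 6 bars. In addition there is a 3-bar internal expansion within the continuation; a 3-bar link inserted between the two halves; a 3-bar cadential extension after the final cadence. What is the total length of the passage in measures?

21 measures

Basic sentence: 3 + 3 + 6 = 12 bars.
12 (basic form) + 3 (internal expansion) + 3 (link) + 3 (cadential extension) = 21.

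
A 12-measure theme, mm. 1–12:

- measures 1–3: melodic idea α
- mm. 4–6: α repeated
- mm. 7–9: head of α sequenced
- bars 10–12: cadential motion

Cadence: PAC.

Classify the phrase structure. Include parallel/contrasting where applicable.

Basic idea (mm. 1–3) + its repetition (bars 4-6) form the presentation; fragmentation and cadence (measures 7–12) form the continuation — the 12-bar whole is a sentence.

sentence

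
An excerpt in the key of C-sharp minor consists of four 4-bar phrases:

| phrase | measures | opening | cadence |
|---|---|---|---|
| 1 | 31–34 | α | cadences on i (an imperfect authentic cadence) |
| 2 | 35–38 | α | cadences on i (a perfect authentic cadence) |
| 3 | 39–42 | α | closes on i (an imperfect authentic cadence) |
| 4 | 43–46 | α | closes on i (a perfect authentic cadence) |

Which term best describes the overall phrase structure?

repeated period

The cadence pattern IAC–PAC–IAC–PAC is weak–strong twice, and phrases 3–4 restate phrases 1–2: a period heard twice, not a double period (which would end weakly at phrase 2).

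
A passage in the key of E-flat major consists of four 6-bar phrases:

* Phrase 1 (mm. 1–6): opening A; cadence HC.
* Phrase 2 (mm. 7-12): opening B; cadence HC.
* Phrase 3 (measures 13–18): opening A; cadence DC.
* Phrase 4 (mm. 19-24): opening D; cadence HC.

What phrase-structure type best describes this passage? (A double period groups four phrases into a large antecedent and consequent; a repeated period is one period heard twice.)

Phrase 4 ends with a half cadence, no stronger than phrase 2's half cadence, so the four phrases do not form a double period; nor do phrases 3–4 duplicate 1–2, so it is not a repeated period. With no phrase reaching a conclusive cadence, the passage is a phrase group.

phrase group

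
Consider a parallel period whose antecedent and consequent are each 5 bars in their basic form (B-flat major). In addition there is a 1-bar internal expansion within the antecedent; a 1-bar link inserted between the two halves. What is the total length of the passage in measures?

Basic parallel period: 5 + 5 = 10 bars.
10 (basic form) + 1 (internal expansion) + 1 (link) = 12.

12 measures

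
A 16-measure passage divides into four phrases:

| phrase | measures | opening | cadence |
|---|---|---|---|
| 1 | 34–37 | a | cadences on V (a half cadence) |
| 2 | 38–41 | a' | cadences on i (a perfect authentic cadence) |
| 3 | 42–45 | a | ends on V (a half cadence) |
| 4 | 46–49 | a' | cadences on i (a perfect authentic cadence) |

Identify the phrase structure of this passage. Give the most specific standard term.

The cadence pattern HC–PAC–HC–PAC is weak–strong twice, and phrases 3–4 restate phrases 1–2: a period heard twice, not a double period (which would end weakly at phrase 2).

repeated period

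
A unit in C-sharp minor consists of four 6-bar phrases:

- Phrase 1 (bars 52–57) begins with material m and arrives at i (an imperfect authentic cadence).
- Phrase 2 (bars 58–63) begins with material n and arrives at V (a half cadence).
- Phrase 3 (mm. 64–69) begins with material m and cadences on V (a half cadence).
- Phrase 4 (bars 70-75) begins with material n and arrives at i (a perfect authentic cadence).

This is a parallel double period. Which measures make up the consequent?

measures 64–75

In a double period the first pair of phrases (ending half cadence) is the large antecedent and the second pair (ending perfect authentic cadence) is the large consequent; the consequent is measures 64–75.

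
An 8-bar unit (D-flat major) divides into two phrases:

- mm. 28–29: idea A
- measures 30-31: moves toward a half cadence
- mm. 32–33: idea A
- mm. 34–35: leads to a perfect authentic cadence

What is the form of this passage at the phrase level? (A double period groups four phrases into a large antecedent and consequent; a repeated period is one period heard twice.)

parallel period

Phrase 1 ends with a half cadence (weaker) and phrase 2 with a perfect authentic cadence (stronger): antecedent + consequent = a period.
The two phrases open with the same material (A / A), so the period is parallel.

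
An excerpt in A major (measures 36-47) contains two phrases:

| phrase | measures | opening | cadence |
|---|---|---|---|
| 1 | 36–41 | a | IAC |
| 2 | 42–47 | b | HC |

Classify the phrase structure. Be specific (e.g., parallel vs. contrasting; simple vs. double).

The second phrase closes with a half cadence, which is not stronger than the first phrase's imperfect authentic cadence; without a weak→strong cadential pair there is no antecedent–consequent relationship, so this is a phrase group rather than a period.

phrase group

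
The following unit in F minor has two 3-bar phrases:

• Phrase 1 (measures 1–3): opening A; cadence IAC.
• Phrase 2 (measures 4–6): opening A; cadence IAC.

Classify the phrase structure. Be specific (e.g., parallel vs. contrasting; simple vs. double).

repeated phrase

Both phrases have the same opening (A) and the same cadence (imperfect authentic cadence): the second is a restatement, not a consequent, so this is a repeated phrase rather than a period.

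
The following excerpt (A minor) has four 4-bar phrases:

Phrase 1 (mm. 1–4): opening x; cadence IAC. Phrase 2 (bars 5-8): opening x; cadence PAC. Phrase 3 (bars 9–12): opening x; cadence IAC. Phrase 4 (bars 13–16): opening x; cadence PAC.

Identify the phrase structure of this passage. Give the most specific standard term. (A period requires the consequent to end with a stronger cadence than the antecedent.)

The cadence pattern IAC–PAC–IAC–PAC is weak–strong twice, and phrases 3–4 restate phrases 1–2: a period heard twice, not a double period (which would end weakly at phrase 2).

repeated period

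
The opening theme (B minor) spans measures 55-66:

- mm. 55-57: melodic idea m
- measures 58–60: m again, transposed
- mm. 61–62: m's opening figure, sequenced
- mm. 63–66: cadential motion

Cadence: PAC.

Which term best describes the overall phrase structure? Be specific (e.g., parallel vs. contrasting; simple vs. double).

sentence

Basic idea (mm. 55–57) + its repetition (mm. 58–60) form the presentation; fragmentation and cadence (mm. 61-66) form the continuation — the 12-bar whole is a sentence.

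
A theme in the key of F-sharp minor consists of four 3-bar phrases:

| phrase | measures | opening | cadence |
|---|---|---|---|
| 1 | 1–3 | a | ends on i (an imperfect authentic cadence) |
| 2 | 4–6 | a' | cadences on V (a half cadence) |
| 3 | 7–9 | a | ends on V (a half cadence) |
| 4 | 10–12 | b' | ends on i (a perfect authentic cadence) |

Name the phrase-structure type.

Four phrases in two halves: the first half (measures 1–6) ends with a half cadence, the second (mm. 7–12) with a perfect authentic cadence — a large antecedent–consequent pair, i.e. a double period.
Phrase 3 begins with the same material as phrase 1, making it parallel.

parallel double period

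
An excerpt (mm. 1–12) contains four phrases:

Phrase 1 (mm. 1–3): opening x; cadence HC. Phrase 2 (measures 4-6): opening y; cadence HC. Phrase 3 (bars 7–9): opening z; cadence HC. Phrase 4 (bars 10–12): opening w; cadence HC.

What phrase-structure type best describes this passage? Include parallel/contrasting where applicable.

phrase group

Phrase 4 ends with a half cadence, no stronger than phrase 2's half cadence, so the four phrases do not form a double period; nor do phrases 3–4 duplicate 1–2, so it is not a repeated period. With no phrase reaching a conclusive cadence, the passage is a phrase group.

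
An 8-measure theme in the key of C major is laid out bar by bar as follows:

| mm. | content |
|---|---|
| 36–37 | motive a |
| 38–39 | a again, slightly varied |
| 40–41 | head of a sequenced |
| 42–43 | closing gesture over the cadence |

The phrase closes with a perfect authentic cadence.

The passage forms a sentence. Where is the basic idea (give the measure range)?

measures 36–37

The presentation of a sentence is the basic idea (bars 36-37) plus its repetition (mm. 38–39); the basic idea is therefore measures 36–37.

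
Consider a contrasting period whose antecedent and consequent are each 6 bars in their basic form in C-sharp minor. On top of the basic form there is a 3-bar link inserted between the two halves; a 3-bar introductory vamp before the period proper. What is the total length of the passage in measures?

18 measures

Basic contrasting period: 6 + 6 = 12 bars.
12 (basic form) + 3 (link) + 3 (introduction) = 18.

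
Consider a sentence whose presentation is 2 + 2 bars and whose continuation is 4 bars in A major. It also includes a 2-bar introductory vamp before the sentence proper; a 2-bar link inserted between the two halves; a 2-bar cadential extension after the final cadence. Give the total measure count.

14 measures

Basic sentence: 2 + 2 + 4 = 8 bars.
8 (basic form) + 2 (introduction) + 2 (link) + 2 (cadential extension) = 14.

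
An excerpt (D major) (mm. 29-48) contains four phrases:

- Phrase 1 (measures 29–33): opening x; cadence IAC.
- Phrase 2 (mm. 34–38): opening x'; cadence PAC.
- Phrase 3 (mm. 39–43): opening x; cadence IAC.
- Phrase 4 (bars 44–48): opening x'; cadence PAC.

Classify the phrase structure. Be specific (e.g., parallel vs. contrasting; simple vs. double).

The cadence pattern IAC–PAC–IAC–PAC is weak–strong twice, and phrases 3–4 restate phrases 1–2: a period heard twice, not a double period (which would end weakly at phrase 2).

repeated period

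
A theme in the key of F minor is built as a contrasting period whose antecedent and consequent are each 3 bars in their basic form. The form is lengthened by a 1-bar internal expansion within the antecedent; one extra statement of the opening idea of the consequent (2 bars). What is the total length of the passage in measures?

9 measures

Basic contrasting period: 3 + 3 = 6 bars.
6 (basic form) + 1 (internal expansion) + 2 (extra statement) = 9.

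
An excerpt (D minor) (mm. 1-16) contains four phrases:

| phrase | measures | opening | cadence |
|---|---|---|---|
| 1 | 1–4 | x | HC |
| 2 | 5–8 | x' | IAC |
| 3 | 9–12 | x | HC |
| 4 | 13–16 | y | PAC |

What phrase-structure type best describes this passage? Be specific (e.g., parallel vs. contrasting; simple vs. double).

parallel double period

Four phrases in two halves: the first half (bars 1-8) ends with an imperfect authentic cadence, the second (mm. 9–16) with a perfect authentic cadence — a large antecedent–consequent pair, i.e. a double period.
Phrase 3 begins with the same material as phrase 1, making it parallel.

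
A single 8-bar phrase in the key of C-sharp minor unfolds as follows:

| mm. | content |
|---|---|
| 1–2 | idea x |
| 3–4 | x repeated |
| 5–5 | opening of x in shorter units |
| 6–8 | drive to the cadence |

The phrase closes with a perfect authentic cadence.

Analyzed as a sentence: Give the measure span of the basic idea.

measures 1–2

The presentation of a sentence is the basic idea (mm. 1–2) plus its repetition (mm. 3–4); the basic idea is therefore mm. 1-2.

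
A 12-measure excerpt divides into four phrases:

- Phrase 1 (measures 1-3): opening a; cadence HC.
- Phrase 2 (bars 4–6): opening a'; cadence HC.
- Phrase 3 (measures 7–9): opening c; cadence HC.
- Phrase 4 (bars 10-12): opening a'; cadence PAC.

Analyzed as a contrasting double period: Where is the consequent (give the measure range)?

In a double period the four phrases pair into a large antecedent (phrases 1–2, ending half cadence) and a large consequent (phrases 3–4, ending perfect authentic cadence). The consequent spans mm. 7–12.

measures 7–12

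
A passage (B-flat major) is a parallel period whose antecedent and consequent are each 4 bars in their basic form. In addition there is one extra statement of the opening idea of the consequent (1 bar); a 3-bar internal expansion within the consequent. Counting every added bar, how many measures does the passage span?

12 measures

Basic parallel period: 4 + 4 = 8 bars.
8 (basic form) + 1 (extra statement) + 3 (internal expansion) = 12.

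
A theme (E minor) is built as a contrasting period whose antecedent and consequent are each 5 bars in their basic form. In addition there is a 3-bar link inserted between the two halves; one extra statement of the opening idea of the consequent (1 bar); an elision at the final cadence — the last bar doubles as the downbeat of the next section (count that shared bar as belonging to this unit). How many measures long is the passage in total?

Basic contrasting period: 5 + 5 = 10 bars.
10 (basic form) + 3 (link) + 1 (extra statement) = 14.
The elision shares a bar with the next section but does not change this unit's count.

14 measures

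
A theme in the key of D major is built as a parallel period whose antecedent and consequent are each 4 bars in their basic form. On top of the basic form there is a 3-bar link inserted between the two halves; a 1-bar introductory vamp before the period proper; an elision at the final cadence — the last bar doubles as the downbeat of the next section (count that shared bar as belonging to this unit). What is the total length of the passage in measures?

Basic parallel period: 4 + 4 = 8 bars.
8 (basic form) + 3 (link) + 1 (introduction) = 12.
The elision shares a bar with the next section but does not change this unit's count.

12 measures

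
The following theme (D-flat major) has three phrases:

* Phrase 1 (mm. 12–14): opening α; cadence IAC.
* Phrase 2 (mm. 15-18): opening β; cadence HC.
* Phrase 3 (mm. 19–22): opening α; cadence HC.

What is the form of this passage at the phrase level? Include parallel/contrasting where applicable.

The final phrase closes with a half cadence, which is not stronger than the preceding half cadence; the 3 phrases lack an overall antecedent–consequent design and so form a phrase group.

phrase group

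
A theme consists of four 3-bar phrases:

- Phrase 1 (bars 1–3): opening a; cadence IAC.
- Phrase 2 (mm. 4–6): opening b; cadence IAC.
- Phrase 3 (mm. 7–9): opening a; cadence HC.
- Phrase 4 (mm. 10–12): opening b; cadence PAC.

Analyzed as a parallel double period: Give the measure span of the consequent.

In a double period the four phrases pair into a large antecedent (phrases 1–2, ending imperfect authentic cadence) and a large consequent (phrases 3–4, ending perfect authentic cadence). The consequent spans mm. 7-12.

measures 7–12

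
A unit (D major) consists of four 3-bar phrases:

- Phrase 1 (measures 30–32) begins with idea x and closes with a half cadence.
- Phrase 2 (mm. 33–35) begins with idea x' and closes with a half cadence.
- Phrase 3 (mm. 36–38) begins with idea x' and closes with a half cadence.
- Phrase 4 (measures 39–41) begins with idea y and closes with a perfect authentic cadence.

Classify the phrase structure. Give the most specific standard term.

Four phrases in two halves: the first half (measures 30-35) ends with a half cadence, the second (mm. 36-41) with a perfect authentic cadence — a large antecedent–consequent pair, i.e. a double period.
Phrase 3 begins with the same material as phrase 1, making it parallel.

parallel double period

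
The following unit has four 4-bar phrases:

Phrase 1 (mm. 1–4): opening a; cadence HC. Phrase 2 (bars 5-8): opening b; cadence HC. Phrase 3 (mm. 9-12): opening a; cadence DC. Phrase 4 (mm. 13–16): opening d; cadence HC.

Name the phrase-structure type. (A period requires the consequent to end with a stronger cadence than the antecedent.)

Phrase 4 ends with a half cadence, no stronger than phrase 2's half cadence, so the four phrases do not form a double period; nor do phrases 3–4 duplicate 1–2, so it is not a repeated period. With no phrase reaching a conclusive cadence, the passage is a phrase group.

phrase group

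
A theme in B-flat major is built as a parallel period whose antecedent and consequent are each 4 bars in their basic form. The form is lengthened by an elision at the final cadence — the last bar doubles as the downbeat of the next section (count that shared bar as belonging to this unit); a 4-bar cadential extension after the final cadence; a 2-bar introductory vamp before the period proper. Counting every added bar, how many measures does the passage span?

14 measures

Basic parallel period: 4 + 4 = 8 bars.
8 (basic form) + 4 (cadential extension) + 2 (introduction) = 14.
The elision shares a bar with the next section but does not change this unit's count.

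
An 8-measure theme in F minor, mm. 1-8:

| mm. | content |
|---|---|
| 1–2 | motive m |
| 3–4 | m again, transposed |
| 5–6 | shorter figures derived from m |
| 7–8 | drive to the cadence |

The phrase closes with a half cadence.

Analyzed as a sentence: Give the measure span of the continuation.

After the presentation (mm. 1-4), the continuation covers the fragmentation through the cadence: mm. 5–8.

measures 5–8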